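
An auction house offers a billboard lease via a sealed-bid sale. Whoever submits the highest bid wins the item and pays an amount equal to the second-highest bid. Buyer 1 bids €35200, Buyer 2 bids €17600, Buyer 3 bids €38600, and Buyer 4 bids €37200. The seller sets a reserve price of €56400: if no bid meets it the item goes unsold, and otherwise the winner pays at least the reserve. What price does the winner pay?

unsold

Bids in descending order: Buyer 3 €38600 > Buyer 4 €37200 > Buyer 1 €35200 > Buyer 2 €17600.
The top bid €38600 is below the reserve €56400, so the item goes unsold and nothing is paid.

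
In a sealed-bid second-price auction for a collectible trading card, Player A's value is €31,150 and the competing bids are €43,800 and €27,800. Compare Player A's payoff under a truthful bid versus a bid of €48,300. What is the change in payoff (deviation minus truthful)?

The highest competing bid is €43,800.
Bidding truthfully at €31,150: the top bid is €43,800 (a rival), so Player A loses. Payoff = €0.
Bidding €48,300: Player A has the top bid, wins, and pays the second-highest bid €43,800. Payoff = €31,150 − €43,800 = -€12,650.
Change = -€12,650 − €0 = -€12,650.
This is the dominant-strategy logic: truthful bidding weakly beats any alternative.

Payoff change: -€12,650.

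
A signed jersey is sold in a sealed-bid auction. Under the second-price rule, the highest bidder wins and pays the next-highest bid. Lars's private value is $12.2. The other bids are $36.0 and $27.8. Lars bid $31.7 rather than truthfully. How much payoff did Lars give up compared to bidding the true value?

The highest competing bid is $36.0.
Bidding truthfully at $12.2: the top bid is $36.0 (a rival), so Lars loses. Payoff = $0.0.
Bidding $31.7: the top bid is $36.0 (a rival), so Lars loses. Payoff = $0.0.
Regret = truthful payoff − actual payoff = $0.0 − $0.0 = $0.0.

Payoff forgone: $0.0.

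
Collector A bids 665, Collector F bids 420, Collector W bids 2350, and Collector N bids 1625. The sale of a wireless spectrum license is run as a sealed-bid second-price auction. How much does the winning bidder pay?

Bids in descending order: Collector W 2350 > Collector N 1625 > Collector A 665 > Collector F 420.
Collector W has the highest bid, so Collector W wins.
The second-highest bid is 1625, so that is what Collector W pays.

1625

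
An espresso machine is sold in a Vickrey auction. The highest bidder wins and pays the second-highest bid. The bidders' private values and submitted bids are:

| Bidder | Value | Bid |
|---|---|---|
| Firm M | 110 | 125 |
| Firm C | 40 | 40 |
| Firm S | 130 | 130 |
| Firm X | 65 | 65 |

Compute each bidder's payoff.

Payoffs: Firm M 0, Firm C 0, Firm S 5, Firm X 0.

Bids in descending order: Firm S 130 > Firm M 125 > Firm X 65 > Firm C 40.
Firm S has the top bid and wins; the price is the second-highest bid, 125.
Firm S's payoff = 130 − 125 = 5. All other bidders lose, so their payoff is 0.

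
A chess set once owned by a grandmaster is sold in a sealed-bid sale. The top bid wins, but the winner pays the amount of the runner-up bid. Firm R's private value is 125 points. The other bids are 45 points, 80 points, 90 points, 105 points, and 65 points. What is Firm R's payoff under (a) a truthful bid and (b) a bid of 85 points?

The highest competing bid is 105 points.
Bidding truthfully at 125 points: Firm R has the top bid, wins, and pays the second-highest bid 105 points. Payoff = 125 points − 105 points = 20 points.
Bidding 85 points: the top bid is 105 points (a rival), so Firm R loses. Payoff = 0 points.
This is the dominant-strategy logic: truthful bidding weakly beats any alternative.

Truthful: 20 points; alternative: 0 points.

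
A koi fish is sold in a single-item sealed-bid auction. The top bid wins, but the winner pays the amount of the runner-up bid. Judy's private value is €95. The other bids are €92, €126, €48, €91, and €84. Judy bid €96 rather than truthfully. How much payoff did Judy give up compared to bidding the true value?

€0

The highest competing bid is €126.
Bidding truthfully at €95: the top bid is €126 (a rival), so Judy loses. Payoff = €0.
Bidding €96: the top bid is €126 (a rival), so Judy loses. Payoff = €0.
Regret = truthful payoff − actual payoff = €0 − €0 = €0.
The bid only affects whether you win, not the price — here both bids land on the same side of the top rival bid, so the deviation is payoff-neutral.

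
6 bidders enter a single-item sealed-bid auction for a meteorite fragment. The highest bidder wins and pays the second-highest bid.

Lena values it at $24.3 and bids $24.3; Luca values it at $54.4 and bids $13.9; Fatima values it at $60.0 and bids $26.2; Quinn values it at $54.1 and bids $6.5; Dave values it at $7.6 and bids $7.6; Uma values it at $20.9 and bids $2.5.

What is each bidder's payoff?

Ranking the bids: Fatima $26.2, then Lena $24.3, then Luca $13.9, then Dave $7.6, then Quinn $6.5, then Uma $2.5.
Fatima has the top bid and wins; the price is the second-highest bid, $24.3.
Fatima's payoff = $60.0 − $24.3 = $35.7. All other bidders lose, so their payoff is 0.

Payoffs: Lena $0.0, Luca $0.0, Fatima $35.7, Quinn $0.0, Dave $0.0, Uma $0.0.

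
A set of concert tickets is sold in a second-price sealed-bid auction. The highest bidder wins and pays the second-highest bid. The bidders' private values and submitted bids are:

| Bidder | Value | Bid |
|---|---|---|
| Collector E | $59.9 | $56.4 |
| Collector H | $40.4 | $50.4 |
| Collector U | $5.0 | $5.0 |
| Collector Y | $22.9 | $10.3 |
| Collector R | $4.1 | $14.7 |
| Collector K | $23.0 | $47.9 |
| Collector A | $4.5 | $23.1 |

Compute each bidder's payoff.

Payoffs: Collector E $9.5, Collector H $0.0, Collector U $0.0, Collector Y $0.0, Collector R $0.0, Collector K $0.0, Collector A $0.0.

Ranking the bids: Collector E $56.4 > Collector H $50.4 > Collector K $47.9 > Collector A $23.1 > Collector R $14.7 > Collector Y $10.3 > Collector U $5.0.
Collector E has the top bid and wins; the price is the second-highest bid, $50.4.
Collector E's payoff = $59.9 − $50.4 = $9.5. All other bidders lose, so their payoff is 0.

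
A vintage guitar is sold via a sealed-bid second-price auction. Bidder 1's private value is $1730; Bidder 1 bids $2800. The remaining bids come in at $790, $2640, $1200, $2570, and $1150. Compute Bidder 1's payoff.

-$910

Highest competing bid: $2640.
Bidder 1's bid $2800 is the highest overall, so Bidder 1 wins and pays the second-highest bid, $2640.
Payoff = value − price = $1730 − $2640 = -$910.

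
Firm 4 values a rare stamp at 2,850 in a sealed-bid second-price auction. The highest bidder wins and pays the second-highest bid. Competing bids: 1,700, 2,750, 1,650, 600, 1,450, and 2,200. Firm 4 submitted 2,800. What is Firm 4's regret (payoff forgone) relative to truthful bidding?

The highest competing bid is 2,750.
Bidding truthfully at 2,850: Firm 4 has the top bid, wins, and pays the second-highest bid 2,750. Payoff = 2,850 − 2,750 = 100.
Bidding 2,800: Firm 4 has the top bid, wins, and pays the second-highest bid 2,750. Payoff = 2,850 − 2,750 = 100.
Regret = truthful payoff − actual payoff = 100 − 100 = 0.
The bid only affects whether you win, not the price — here both bids land on the same side of the top rival bid, so the deviation is payoff-neutral.

Regret: 0.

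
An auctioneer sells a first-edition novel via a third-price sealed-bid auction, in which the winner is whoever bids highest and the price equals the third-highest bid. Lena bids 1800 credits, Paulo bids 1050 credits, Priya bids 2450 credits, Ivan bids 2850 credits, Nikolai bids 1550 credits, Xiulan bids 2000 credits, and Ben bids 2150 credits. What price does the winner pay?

Price paid: 2150 credits.

Bids in descending order: Ivan 2850 credits; Priya 2450 credits; Ben 2150 credits; Xiulan 2000 credits; Lena 1800 credits; Nikolai 1550 credits; Paulo 1050 credits.
Ivan is the highest bidder, so Ivan wins.
Under the third-price rule, the price is the third-highest bid: 2150 credits.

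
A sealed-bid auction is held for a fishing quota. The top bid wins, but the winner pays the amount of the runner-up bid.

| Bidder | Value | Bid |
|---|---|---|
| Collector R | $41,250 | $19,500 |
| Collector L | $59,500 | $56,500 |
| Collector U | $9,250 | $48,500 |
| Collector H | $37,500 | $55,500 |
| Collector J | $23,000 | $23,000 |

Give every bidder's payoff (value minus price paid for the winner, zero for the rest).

Collector R $0, Collector L $4,000, Collector U $0, Collector H $0, Collector J $0.

Ranking the bids: Collector L $56,500 > Collector H $55,500 > Collector U $48,500 > Collector J $23,000 > Collector R $19,500.
Collector L has the top bid and wins; the price is the second-highest bid, $55,500.
Collector L's payoff = $59,500 − $55,500 = $4,000. All other bidders lose, so their payoff is 0.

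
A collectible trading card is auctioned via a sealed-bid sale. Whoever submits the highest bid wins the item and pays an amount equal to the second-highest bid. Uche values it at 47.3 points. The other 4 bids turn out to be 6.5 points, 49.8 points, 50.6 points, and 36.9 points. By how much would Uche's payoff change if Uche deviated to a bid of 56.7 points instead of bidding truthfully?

Change in payoff: -3.3 points.

The highest competing bid is 50.6 points.
Bidding truthfully at 47.3 points: the top bid is 50.6 points (a rival), so Uche loses. Payoff = 0.0 points.
Bidding 56.7 points: Uche has the top bid, wins, and pays the second-highest bid 50.6 points. Payoff = 47.3 points − 50.6 points = -3.3 points.
Change = -3.3 points − 0.0 points = -3.3 points.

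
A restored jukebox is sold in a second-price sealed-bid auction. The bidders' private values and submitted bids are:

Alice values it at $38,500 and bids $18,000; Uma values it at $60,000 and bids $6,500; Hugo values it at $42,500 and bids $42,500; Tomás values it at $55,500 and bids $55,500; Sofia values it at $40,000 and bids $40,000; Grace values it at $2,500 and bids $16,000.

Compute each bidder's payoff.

Ordered from highest: Tomás $55,500; Hugo $42,500; Sofia $40,000; Alice $18,000; Grace $16,000; Uma $6,500.
Tomás has the top bid and wins; the price is the second-highest bid, $42,500.
Tomás's payoff = $55,500 − $42,500 = $13,000. All other bidders lose, so their payoff is 0.

Alice $0, Uma $0, Hugo $0, Tomás $13,000, Sofia $0, Grace $0.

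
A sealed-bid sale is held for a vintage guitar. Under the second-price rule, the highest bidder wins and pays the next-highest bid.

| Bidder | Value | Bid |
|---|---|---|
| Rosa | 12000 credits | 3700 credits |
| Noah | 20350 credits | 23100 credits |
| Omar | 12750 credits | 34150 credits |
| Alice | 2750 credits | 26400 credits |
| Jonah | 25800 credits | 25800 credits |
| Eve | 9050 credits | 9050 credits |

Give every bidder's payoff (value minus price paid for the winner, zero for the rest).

Rosa 0 credits, Noah 0 credits, Omar -13650 credits, Alice 0 credits, Jonah 0 credits, Eve 0 credits.

Bids in descending order: Omar 34150 credits, then Alice 26400 credits, then Jonah 25800 credits, then Noah 23100 credits, then Eve 9050 credits, then Rosa 3700 credits.
Omar has the top bid and wins; the price is the second-highest bid, 26400 credits.
Omar's payoff = 12750 credits − 26400 credits = -13650 credits. All other bidders lose, so their payoff is 0.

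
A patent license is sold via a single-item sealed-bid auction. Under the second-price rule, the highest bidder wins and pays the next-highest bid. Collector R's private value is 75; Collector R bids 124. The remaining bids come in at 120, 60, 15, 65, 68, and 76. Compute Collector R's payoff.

Highest competing bid: 120.
Collector R's bid 124 is the highest overall, so Collector R wins and pays the second-highest bid, 120.
Payoff = value − price = 75 − 120 = -45.
Overbidding won the item at a price above value — truthful bidding would have avoided this loss.

Payoff = -45.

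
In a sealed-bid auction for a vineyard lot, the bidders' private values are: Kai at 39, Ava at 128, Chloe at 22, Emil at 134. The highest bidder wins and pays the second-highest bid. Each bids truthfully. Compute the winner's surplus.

6

Bids in descending order: Emil 134 > Ava 128 > Kai 39 > Chloe 22.
Emil wins with the top bid and pays the second-highest, 128.
Surplus = 134 − 128 = 6.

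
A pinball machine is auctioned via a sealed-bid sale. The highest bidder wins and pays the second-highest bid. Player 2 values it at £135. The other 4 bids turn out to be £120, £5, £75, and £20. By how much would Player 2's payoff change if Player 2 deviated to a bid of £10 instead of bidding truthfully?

The highest competing bid is £120.
Bidding truthfully at £135: Player 2 has the top bid, wins, and pays the second-highest bid £120. Payoff = £135 − £120 = £15.
Bidding £10: the top bid is £120 (a rival), so Player 2 loses. Payoff = £0.
Change = £0 − £15 = -£15.

Change in payoff: -£15.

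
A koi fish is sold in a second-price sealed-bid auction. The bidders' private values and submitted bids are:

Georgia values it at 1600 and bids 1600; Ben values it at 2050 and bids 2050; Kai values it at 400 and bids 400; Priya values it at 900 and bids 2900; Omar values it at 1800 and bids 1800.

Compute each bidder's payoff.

Ordered from highest: Priya 2900 > Ben 2050 > Omar 1800 > Georgia 1600 > Kai 400.
Priya has the top bid and wins; the price is the second-highest bid, 2050.
Priya's payoff = 900 − 2050 = -1150. All other bidders lose, so their payoff is 0.

Georgia 0, Ben 0, Kai 0, Priya -1150, Omar 0.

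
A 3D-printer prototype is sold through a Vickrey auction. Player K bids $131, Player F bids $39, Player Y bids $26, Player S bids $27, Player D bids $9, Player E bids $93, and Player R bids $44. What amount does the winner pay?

$93

Sorted high to low: Player K $131; Player E $93; Player R $44; Player F $39; Player S $27; Player Y $26; Player D $9.
Player K has the highest bid, so Player K wins.
The second-highest bid is $93, so that is what Player K pays.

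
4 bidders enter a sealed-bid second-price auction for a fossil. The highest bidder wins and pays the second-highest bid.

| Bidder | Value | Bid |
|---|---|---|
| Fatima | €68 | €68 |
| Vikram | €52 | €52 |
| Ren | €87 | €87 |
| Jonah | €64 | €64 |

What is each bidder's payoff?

Ranking the bids: Ren €87, then Fatima €68, then Jonah €64, then Vikram €52.
Ren has the top bid and wins; the price is the second-highest bid, €68.
Ren's payoff = €87 − €68 = €19. All other bidders lose, so their payoff is 0.

Fatima €0, Vikram €0, Ren €19, Jonah €0.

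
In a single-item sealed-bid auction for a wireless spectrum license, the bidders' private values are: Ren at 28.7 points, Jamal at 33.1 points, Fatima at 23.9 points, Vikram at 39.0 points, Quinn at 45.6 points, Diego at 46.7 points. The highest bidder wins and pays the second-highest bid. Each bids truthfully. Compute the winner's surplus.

Bids in descending order: Diego 46.7 points > Quinn 45.6 points > Vikram 39.0 points > Jamal 33.1 points > Ren 28.7 points > Fatima 23.9 points.
Diego wins with the top bid and pays the second-highest, 45.6 points.
Surplus = 46.7 points − 45.6 points = 1.1 points.

Surplus = 1.1 points.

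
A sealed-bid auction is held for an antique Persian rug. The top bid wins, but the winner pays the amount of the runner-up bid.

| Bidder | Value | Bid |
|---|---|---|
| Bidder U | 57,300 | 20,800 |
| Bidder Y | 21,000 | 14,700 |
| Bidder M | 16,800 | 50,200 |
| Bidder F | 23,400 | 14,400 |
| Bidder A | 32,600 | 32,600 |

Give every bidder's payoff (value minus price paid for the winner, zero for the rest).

Bids in descending order: Bidder M 50,200 > Bidder A 32,600 > Bidder U 20,800 > Bidder Y 14,700 > Bidder F 14,400.
Bidder M has the top bid and wins; the price is the second-highest bid, 32,600.
Bidder M's payoff = 16,800 − 32,600 = -15,800. All other bidders lose, so their payoff is 0.

Payoffs: Bidder U 0, Bidder Y 0, Bidder M -15,800, Bidder F 0, Bidder A 0.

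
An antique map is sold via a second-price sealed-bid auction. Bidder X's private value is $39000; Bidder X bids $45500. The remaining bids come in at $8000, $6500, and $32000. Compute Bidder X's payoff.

Highest competing bid: $32000.
Bidder X's bid $45500 is the highest overall, so Bidder X wins and pays the second-highest bid, $32000.
Payoff = value − price = $39000 − $32000 = $7000.

Bidder X's payoff: $7000.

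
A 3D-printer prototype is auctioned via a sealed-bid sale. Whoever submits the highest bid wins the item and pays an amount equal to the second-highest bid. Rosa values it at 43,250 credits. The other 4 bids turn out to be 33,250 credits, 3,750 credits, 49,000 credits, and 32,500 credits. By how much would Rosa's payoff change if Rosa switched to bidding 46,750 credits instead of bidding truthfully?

0 credits

The highest competing bid is 49,000 credits.
Bidding truthfully at 43,250 credits: the top bid is 49,000 credits (a rival), so Rosa loses. Payoff = 0 credits.
Bidding 46,750 credits: the top bid is 49,000 credits (a rival), so Rosa loses. Payoff = 0 credits.
Change = 0 credits − 0 credits = 0 credits.
The bid only affects whether you win, not the price — here both bids land on the same side of the top rival bid, so the deviation is payoff-neutral.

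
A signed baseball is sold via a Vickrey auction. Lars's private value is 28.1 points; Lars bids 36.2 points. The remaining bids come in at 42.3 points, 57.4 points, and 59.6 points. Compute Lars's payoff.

Payoff = 0.0 points.

Highest competing bid: 59.6 points.
Lars's bid 36.2 points is not the highest, so Lars loses, pays nothing, and earns zero payoff.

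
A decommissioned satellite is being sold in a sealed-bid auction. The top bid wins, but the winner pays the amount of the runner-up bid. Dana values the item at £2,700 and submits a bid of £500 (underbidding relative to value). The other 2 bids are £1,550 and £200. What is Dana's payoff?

Highest competing bid: £1,550.
Dana's bid £500 is not the highest, so Dana loses, pays nothing, and earns zero payoff.

£0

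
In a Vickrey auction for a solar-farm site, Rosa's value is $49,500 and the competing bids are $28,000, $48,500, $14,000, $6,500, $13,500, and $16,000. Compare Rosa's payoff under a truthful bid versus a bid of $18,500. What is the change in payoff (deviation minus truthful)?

The highest competing bid is $48,500.
Bidding truthfully at $49,500: Rosa has the top bid, wins, and pays the second-highest bid $48,500. Payoff = $49,500 − $48,500 = $1,000.
Bidding $18,500: the top bid is $48,500 (a rival), so Rosa loses. Payoff = $0.
Change = $0 − $1,000 = -$1,000.

-$1,000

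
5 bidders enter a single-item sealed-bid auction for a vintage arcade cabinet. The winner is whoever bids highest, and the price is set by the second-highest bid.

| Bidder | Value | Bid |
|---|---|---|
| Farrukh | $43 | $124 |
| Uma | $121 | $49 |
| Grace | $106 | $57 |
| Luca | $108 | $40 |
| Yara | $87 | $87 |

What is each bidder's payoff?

Sorted high to low: Farrukh $124, then Yara $87, then Grace $57, then Uma $49, then Luca $40.
Farrukh has the top bid and wins; the price is the second-highest bid, $87.
Farrukh's payoff = $43 − $87 = -$44. All other bidders lose, so their payoff is 0.

Farrukh -$44, Uma $0, Grace $0, Luca $0, Yara $0.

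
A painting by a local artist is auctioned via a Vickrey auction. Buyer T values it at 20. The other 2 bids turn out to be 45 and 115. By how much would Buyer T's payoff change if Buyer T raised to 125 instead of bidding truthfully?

Change in payoff: -95.

The highest competing bid is 115.
Bidding truthfully at 20: the top bid is 115 (a rival), so Buyer T loses. Payoff = 0.
Bidding 125: Buyer T has the top bid, wins, and pays the second-highest bid 115. Payoff = 20 − 115 = -95.
Change = -95 − 0 = -95.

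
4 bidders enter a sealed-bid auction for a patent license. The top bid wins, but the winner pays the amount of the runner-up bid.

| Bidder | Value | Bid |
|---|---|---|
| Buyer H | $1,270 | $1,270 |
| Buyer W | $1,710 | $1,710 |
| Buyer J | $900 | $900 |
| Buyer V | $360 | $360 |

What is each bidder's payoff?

Sorted high to low: Buyer W $1,710 > Buyer H $1,270 > Buyer J $900 > Buyer V $360.
Buyer W has the top bid and wins; the price is the second-highest bid, $1,270.
Buyer W's payoff = $1,710 − $1,270 = $440. All other bidders lose, so their payoff is 0.

Buyer H $0, Buyer W $440, Buyer J $0, Buyer V $0.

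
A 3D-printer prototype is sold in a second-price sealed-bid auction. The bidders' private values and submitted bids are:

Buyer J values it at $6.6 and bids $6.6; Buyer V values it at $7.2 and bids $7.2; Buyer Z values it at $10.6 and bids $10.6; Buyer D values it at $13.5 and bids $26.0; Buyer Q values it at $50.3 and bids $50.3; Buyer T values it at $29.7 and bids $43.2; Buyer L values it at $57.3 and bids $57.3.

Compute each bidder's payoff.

Bids in descending order: Buyer L $57.3; Buyer Q $50.3; Buyer T $43.2; Buyer D $26.0; Buyer Z $10.6; Buyer V $7.2; Buyer J $6.6.
Buyer L has the top bid and wins; the price is the second-highest bid, $50.3.
Buyer L's payoff = $57.3 − $50.3 = $7.0. All other bidders lose, so their payoff is 0.

Buyer J $0.0, Buyer V $0.0, Buyer Z $0.0, Buyer D $0.0, Buyer Q $0.0, Buyer T $0.0, Buyer L $7.0.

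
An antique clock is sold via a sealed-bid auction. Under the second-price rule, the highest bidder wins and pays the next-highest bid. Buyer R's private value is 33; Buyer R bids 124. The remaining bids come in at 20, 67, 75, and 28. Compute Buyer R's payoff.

Highest competing bid: 75.
Buyer R's bid 124 is the highest overall, so Buyer R wins and pays the second-highest bid, 75.
Payoff = value − price = 33 − 75 = -42.
Overbidding won the item at a price above value — truthful bidding would have avoided this loss.

Payoff = -42.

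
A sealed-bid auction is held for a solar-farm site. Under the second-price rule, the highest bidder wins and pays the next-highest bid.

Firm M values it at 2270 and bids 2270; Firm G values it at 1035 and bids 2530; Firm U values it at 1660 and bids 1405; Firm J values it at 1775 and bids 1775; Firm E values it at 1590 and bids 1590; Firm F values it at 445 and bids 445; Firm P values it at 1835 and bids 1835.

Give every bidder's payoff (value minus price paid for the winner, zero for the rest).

Firm M 0, Firm G -1235, Firm U 0, Firm J 0, Firm E 0, Firm F 0, Firm P 0.

Ranking the bids: Firm G 2530; Firm M 2270; Firm P 1835; Firm J 1775; Firm E 1590; Firm U 1405; Firm F 445.
Firm G has the top bid and wins; the price is the second-highest bid, 2270.
Firm G's payoff = 1035 − 2270 = -1235. All other bidders lose, so their payoff is 0.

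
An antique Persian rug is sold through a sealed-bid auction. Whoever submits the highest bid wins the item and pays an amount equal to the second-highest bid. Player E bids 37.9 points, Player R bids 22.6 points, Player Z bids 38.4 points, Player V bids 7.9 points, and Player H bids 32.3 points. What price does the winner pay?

The winner pays 37.9 points.

Ordered from highest: Player Z 38.4 points, then Player E 37.9 points, then Player H 32.3 points, then Player R 22.6 points, then Player V 7.9 points.
Player Z has the highest bid, so Player Z wins.
The second-highest bid is 37.9 points, so that is what Player Z pays.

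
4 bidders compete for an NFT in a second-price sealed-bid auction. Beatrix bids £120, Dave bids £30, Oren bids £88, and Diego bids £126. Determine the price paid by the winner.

The winner pays £120.

Ordered from highest: Diego £126 > Beatrix £120 > Oren £88 > Dave £30.
Diego has the highest bid, so Diego wins.
The second-highest bid is £120, so that is what Diego pays.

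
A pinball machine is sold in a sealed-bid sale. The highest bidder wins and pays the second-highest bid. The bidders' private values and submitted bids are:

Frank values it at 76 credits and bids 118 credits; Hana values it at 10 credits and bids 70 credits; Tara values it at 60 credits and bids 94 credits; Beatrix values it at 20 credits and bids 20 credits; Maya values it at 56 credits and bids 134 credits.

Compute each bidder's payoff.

Bids in descending order: Maya 134 credits; Frank 118 credits; Tara 94 credits; Hana 70 credits; Beatrix 20 credits.
Maya has the top bid and wins; the price is the second-highest bid, 118 credits.
Maya's payoff = 56 credits − 118 credits = -62 credits. All other bidders lose, so their payoff is 0.

Payoffs: Frank 0 credits, Hana 0 credits, Tara 0 credits, Beatrix 0 credits, Maya -62 credits.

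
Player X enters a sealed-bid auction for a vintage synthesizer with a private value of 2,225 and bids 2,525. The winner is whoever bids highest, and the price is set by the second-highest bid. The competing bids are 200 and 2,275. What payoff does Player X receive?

Highest competing bid: 2,275.
Player X's bid 2,525 is the highest overall, so Player X wins and pays the second-highest bid, 2,275.
Payoff = value − price = 2,225 − 2,275 = -50.

Payoff = -50.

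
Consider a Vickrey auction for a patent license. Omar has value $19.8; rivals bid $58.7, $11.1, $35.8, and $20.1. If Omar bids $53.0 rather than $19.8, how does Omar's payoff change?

Change in payoff: $0.0.

The highest competing bid is $58.7.
Bidding truthfully at $19.8: the top bid is $58.7 (a rival), so Omar loses. Payoff = $0.0.
Bidding $53.0: the top bid is $58.7 (a rival), so Omar loses. Payoff = $0.0.
Change = $0.0 − $0.0 = $0.0.
The bid only affects whether you win, not the price — here both bids land on the same side of the top rival bid, so the deviation is payoff-neutral.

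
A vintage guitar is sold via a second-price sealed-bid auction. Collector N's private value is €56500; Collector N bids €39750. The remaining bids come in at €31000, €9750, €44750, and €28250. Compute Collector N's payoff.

Highest competing bid: €44750.
Collector N's bid €39750 is not the highest, so Collector N loses, pays nothing, and earns zero payoff.

Collector N's payoff: €0.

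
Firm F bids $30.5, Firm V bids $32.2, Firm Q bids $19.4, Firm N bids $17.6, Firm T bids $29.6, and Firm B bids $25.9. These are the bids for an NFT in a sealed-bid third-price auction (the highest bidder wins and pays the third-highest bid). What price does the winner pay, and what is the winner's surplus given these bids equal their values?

Bids in descending order: Firm V $32.2; Firm F $30.5; Firm T $29.6; Firm B $25.9; Firm Q $19.4; Firm N $17.6.
Firm V is the highest bidder, so Firm V wins.
Under the third-price rule, the price is the third-highest bid: $29.6.
Surplus = $32.2 − $29.6 = $2.6.

Price $29.6; surplus $2.6.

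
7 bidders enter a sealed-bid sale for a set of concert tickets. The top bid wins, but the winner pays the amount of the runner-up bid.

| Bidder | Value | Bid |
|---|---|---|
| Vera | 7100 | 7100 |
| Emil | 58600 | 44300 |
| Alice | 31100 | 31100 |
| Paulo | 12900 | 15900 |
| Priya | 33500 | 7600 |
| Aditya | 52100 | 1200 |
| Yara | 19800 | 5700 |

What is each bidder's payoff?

Payoffs: Vera 0, Emil 27500, Alice 0, Paulo 0, Priya 0, Aditya 0, Yara 0.

Ranking the bids: Emil 44300; Alice 31100; Paulo 15900; Priya 7600; Vera 7100; Yara 5700; Aditya 1200.
Emil has the top bid and wins; the price is the second-highest bid, 31100.
Emil's payoff = 58600 − 31100 = 27500. All other bidders lose, so their payoff is 0.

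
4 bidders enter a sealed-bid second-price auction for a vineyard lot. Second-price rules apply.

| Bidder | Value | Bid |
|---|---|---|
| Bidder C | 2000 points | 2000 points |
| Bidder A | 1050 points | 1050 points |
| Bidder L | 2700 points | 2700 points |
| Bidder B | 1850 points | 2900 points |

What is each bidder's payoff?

Bids in descending order: Bidder B 2900 points > Bidder L 2700 points > Bidder C 2000 points > Bidder A 1050 points.
Bidder B has the top bid and wins; the price is the second-highest bid, 2700 points.
Bidder B's payoff = 1850 points − 2700 points = -850 points. All other bidders lose, so their payoff is 0.

Payoffs: Bidder C 0 points, Bidder A 0 points, Bidder L 0 points, Bidder B -850 points.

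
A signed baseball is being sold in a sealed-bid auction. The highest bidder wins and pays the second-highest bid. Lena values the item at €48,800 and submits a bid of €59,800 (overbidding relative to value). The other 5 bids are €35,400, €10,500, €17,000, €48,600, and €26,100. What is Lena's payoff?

Lena's payoff: €200.

Highest competing bid: €48,600.
Lena's bid €59,800 is the highest overall, so Lena wins and pays the second-highest bid, €48,600.
Payoff = value − price = €48,800 − €48,600 = €200.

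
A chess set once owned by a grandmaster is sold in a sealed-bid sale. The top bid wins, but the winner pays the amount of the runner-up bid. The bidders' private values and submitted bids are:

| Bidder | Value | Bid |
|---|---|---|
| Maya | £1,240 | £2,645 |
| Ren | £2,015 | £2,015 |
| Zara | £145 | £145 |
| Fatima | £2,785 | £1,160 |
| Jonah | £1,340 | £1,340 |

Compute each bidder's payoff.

Payoffs: Maya -£775, Ren £0, Zara £0, Fatima £0, Jonah £0.

Ranking the bids: Maya £2,645, then Ren £2,015, then Jonah £1,340, then Fatima £1,160, then Zara £145.
Maya has the top bid and wins; the price is the second-highest bid, £2,015.
Maya's payoff = £1,240 − £2,015 = -£775. All other bidders lose, so their payoff is 0.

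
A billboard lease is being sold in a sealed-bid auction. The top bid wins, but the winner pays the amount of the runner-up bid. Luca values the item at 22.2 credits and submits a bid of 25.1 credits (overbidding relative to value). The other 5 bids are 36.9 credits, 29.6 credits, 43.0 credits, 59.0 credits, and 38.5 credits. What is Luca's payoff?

Luca's payoff: 0.0 credits.

Highest competing bid: 59.0 credits.
Luca's bid 25.1 credits is not the highest, so Luca loses, pays nothing, and earns zero payoff.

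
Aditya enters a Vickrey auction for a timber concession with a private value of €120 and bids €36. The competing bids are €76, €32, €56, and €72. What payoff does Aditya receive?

Highest competing bid: €76.
Aditya's bid €36 is not the highest, so Aditya loses, pays nothing, and earns zero payoff.

Payoff = €0.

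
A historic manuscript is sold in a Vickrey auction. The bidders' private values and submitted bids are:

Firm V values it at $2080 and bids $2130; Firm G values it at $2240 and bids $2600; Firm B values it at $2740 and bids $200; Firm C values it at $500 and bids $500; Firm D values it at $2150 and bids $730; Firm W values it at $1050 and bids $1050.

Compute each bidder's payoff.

Ordered from highest: Firm G $2600 > Firm V $2130 > Firm W $1050 > Firm D $730 > Firm C $500 > Firm B $200.
Firm G has the top bid and wins; the price is the second-highest bid, $2130.
Firm G's payoff = $2240 − $2130 = $110. All other bidders lose, so their payoff is 0.

Firm V $0, Firm G $110, Firm B $0, Firm C $0, Firm D $0, Firm W $0.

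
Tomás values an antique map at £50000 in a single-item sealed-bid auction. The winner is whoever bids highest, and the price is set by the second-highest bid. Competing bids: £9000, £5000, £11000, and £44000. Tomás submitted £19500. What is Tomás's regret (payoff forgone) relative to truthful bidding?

£6000

The highest competing bid is £44000.
Bidding truthfully at £50000: Tomás has the top bid, wins, and pays the second-highest bid £44000. Payoff = £50000 − £44000 = £6000.
Bidding £19500: the top bid is £44000 (a rival), so Tomás loses. Payoff = £0.
Regret = truthful payoff − actual payoff = £6000 − £0 = £6000.
Deviating from a truthful bid can only lose payoff in a second-price auction — never gain.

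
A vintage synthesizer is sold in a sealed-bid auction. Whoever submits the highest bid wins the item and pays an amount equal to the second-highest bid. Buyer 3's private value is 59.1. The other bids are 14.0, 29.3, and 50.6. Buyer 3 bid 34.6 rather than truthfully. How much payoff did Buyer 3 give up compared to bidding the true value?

The highest competing bid is 50.6.
Bidding truthfully at 59.1: Buyer 3 has the top bid, wins, and pays the second-highest bid 50.6. Payoff = 59.1 − 50.6 = 8.5.
Bidding 34.6: the top bid is 50.6 (a rival), so Buyer 3 loses. Payoff = 0.0.
Regret = truthful payoff − actual payoff = 8.5 − 0.0 = 8.5.

Payoff forgone: 8.5.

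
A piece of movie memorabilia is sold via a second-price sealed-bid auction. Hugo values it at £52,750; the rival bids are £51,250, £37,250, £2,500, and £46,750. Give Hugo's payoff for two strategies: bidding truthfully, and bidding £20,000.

(a) £1,500  (b) £0

The highest competing bid is £51,250.
Bidding truthfully at £52,750: Hugo has the top bid, wins, and pays the second-highest bid £51,250. Payoff = £52,750 − £51,250 = £1,500.
Bidding £20,000: the top bid is £51,250 (a rival), so Hugo loses. Payoff = £0.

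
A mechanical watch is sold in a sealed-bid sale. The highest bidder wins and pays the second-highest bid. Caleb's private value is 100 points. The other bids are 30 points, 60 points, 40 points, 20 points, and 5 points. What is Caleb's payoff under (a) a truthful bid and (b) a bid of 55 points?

The highest competing bid is 60 points.
Bidding truthfully at 100 points: Caleb has the top bid, wins, and pays the second-highest bid 60 points. Payoff = 100 points − 60 points = 40 points.
Bidding 55 points: the top bid is 60 points (a rival), so Caleb loses. Payoff = 0 points.

(a) 40 points  (b) 0 points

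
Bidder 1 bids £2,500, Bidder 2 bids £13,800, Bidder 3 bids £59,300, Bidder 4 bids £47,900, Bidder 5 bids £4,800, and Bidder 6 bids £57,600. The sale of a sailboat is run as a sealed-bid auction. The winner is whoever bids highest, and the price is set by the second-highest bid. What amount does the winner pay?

The winner pays £57,600.

Sorted high to low: Bidder 3 £59,300 > Bidder 6 £57,600 > Bidder 4 £47,900 > Bidder 2 £13,800 > Bidder 5 £4,800 > Bidder 1 £2,500.
Bidder 3 has the highest bid, so Bidder 3 wins.
The second-highest bid is £57,600, so that is what Bidder 3 pays.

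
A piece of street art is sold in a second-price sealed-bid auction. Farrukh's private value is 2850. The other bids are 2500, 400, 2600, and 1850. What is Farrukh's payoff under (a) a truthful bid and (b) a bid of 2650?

The highest competing bid is 2600.
Bidding truthfully at 2850: Farrukh has the top bid, wins, and pays the second-highest bid 2600. Payoff = 2850 − 2600 = 250.
Bidding 2650: Farrukh has the top bid, wins, and pays the second-highest bid 2600. Payoff = 2850 − 2600 = 250.

(a) 250  (b) 250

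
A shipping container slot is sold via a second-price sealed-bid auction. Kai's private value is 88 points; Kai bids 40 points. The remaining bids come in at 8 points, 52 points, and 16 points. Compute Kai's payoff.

Payoff = 0 points.

Highest competing bid: 52 points.
Kai's bid 40 points is not the highest, so Kai loses, pays nothing, and earns zero payoff.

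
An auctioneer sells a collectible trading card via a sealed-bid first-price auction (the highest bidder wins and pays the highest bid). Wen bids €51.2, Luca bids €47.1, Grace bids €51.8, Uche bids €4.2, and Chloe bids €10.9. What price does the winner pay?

Sorted high to low: Grace €51.8; Wen €51.2; Luca €47.1; Chloe €10.9; Uche €4.2.
Grace is the highest bidder, so Grace wins.
Under the first-price rule, the price is the highest bid: €51.8.

Price paid: €51.8.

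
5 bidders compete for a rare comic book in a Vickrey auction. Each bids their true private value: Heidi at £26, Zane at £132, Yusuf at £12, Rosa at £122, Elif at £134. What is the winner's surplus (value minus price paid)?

Sorted high to low: Elif £134, then Zane £132, then Rosa £122, then Heidi £26, then Yusuf £12.
Elif wins with the top bid and pays the second-highest, £132.
Surplus = £134 − £132 = £2.

Winner's surplus: £2.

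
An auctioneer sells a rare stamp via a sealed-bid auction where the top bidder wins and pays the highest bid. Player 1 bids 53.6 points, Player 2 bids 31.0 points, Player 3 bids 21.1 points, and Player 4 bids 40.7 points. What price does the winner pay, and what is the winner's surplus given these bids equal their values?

The winner pays 53.6 points for a surplus of 0.0 points.

Sorted high to low: Player 1 53.6 points; Player 4 40.7 points; Player 2 31.0 points; Player 3 21.1 points.
Player 1 is the highest bidder, so Player 1 wins.
Under the first-price rule, the price is the highest bid: 53.6 points.
Surplus = 53.6 points − 53.6 points = 0.0 points.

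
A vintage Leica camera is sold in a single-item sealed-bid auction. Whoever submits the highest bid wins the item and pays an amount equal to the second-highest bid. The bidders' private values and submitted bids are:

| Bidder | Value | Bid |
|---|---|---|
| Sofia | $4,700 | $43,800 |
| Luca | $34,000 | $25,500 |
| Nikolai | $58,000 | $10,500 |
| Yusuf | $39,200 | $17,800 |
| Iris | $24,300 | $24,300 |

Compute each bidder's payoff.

Bids in descending order: Sofia $43,800 > Luca $25,500 > Iris $24,300 > Yusuf $17,800 > Nikolai $10,500.
Sofia has the top bid and wins; the price is the second-highest bid, $25,500.
Sofia's payoff = $4,700 − $25,500 = -$20,800. All other bidders lose, so their payoff is 0.

Sofia -$20,800, Luca $0, Nikolai $0, Yusuf $0, Iris $0.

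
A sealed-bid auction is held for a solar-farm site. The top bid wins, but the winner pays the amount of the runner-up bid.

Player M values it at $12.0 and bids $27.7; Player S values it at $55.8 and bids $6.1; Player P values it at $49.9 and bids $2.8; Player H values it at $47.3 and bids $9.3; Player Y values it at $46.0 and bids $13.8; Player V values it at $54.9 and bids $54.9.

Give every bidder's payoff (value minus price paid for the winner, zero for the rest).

Payoffs: Player M $0.0, Player S $0.0, Player P $0.0, Player H $0.0, Player Y $0.0, Player V $27.2.

Ranking the bids: Player V $54.9; Player M $27.7; Player Y $13.8; Player H $9.3; Player S $6.1; Player P $2.8.
Player V has the top bid and wins; the price is the second-highest bid, $27.7.
Player V's payoff = $54.9 − $27.7 = $27.2. All other bidders lose, so their payoff is 0.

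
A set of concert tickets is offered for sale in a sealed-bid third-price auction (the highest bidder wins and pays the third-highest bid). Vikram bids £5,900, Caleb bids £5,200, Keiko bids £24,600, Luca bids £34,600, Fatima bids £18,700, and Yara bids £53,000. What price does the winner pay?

Bids in descending order: Yara £53,000; Luca £34,600; Keiko £24,600; Fatima £18,700; Vikram £5,900; Caleb £5,200.
Yara is the highest bidder, so Yara wins.
Under the third-price rule, the price is the third-highest bid: £24,600.

£24,600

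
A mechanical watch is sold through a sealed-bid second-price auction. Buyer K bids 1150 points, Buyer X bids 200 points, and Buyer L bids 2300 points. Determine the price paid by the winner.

1150 points

Ranking the bids: Buyer L 2300 points, then Buyer K 1150 points, then Buyer X 200 points.
Buyer L has the highest bid, so Buyer L wins.
The second-highest bid is 1150 points, so that is what Buyer L pays.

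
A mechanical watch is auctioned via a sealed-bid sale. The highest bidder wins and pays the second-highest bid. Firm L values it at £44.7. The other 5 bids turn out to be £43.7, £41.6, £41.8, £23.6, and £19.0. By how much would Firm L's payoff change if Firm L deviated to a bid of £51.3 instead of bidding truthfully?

The highest competing bid is £43.7.
Bidding truthfully at £44.7: Firm L has the top bid, wins, and pays the second-highest bid £43.7. Payoff = £44.7 − £43.7 = £1.0.
Bidding £51.3: Firm L has the top bid, wins, and pays the second-highest bid £43.7. Payoff = £44.7 − £43.7 = £1.0.
Change = £1.0 − £1.0 = £0.0.
The bid only affects whether you win, not the price — here both bids land on the same side of the top rival bid, so the deviation is payoff-neutral.

Payoff change: £0.0.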